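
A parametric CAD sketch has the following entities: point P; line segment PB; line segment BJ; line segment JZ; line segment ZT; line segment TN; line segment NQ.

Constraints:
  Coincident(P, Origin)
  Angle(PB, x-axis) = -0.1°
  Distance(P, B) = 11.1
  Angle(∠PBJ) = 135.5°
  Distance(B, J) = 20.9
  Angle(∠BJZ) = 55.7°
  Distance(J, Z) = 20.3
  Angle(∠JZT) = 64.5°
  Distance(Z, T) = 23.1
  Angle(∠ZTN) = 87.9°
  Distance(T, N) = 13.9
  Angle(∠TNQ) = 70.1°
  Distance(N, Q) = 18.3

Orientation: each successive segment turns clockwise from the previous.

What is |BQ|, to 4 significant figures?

15.22

P is at the origin; PB runs at -0.1° with length 11.1, so B = (11.10, -0.01937). ∠PBJ = 135.5° gives BJ at -44.60° from the x-axis; with |BJ| = 20.9, J = (25.98, -14.69). ∠BJZ = 55.7° gives JZ at -168.9° from the x-axis; with |JZ| = 20.3, Z = (6.061, -18.60). ∠JZT = 64.5° gives ZT at 75.60° from the x-axis; with |ZT| = 23.1, T = (11.81, 3.772). ∠ZTN = 87.9° gives TN at -16.50° from the x-axis; with |TN| = 13.9, N = (25.13, -0.1761). ∠TNQ = 70.1° gives NQ at -126.4° from the x-axis; with |NQ| = 18.3, Q = (14.27, -14.91). Then |BQ| = |Q − B| = 15.22.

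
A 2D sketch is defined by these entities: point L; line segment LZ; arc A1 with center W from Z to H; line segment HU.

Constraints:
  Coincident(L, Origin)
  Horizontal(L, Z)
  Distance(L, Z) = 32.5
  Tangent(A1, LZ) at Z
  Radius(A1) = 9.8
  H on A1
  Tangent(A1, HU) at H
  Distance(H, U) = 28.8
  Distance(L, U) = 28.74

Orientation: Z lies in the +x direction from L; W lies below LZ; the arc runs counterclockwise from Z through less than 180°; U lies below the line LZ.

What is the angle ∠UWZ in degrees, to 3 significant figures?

126°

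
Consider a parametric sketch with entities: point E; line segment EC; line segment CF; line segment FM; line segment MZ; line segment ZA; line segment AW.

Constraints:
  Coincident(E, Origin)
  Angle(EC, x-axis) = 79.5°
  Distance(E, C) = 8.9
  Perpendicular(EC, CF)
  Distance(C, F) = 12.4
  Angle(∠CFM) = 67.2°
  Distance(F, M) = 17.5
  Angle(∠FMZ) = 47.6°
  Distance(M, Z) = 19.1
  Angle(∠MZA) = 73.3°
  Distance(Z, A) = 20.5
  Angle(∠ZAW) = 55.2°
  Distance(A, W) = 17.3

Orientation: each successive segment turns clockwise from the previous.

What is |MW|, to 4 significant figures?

6.566

E is at the origin; EC runs at 79.5° with length 8.9, so C = (1.622, 8.751). The perpendicularity gives CF at right angles to EC, so CF runs at -10.50°; with |CF| = 12.4, F = (13.81, 6.491). ∠CFM = 67.2° gives FM at -123.3° from the x-axis; with |FM| = 17.5, M = (4.206, -8.135). ∠FMZ = 47.6° gives MZ at 104.3° from the x-axis; with |MZ| = 19.1, Z = (-0.5113, 10.37). ∠MZA = 73.3° gives ZA at -2.400° from the x-axis; with |ZA| = 20.5, A = (19.97, 9.514). ∠ZAW = 55.2° gives AW at -127.2° from the x-axis; with |AW| = 17.3, W = (9.511, -4.266). Then |MW| = |W − M| = 6.566.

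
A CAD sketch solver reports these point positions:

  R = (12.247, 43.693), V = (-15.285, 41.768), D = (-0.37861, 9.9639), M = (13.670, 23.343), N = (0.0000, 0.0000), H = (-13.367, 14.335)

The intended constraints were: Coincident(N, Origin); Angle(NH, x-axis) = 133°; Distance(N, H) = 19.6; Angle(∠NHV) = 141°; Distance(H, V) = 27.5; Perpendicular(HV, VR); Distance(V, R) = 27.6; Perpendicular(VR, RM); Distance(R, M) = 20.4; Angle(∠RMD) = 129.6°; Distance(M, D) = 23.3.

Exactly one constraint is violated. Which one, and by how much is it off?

Distance(M, D) = 23.3 — off by 3.90.

N = (0.00, 0.00) ✓; NH at 133.0° ✓; |NH| = 19.60 ✓; ∠NHV = 141.0° ✓; |HV| = 27.50 ✓; ∠(HV, VR) = 90.00° ✓; |VR| = 27.60 ✓; ∠(VR, RM) = 90.00° ✓; |RM| = 20.40 ✓; ∠RMD = 129.6° ✓; |MD| = 19.40 ✗.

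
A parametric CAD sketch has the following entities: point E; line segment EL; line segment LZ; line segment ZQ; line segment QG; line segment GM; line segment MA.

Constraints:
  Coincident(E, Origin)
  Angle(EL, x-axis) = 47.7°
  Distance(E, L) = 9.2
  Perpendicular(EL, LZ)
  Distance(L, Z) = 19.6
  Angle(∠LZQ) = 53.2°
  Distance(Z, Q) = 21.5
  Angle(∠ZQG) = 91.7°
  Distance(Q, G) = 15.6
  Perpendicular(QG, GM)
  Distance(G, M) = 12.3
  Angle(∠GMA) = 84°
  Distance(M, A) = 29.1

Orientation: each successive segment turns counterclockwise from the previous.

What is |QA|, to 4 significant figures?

16.24

E is at the origin; EL runs at 47.7° with length 9.2, so L = (6.192, 6.805). EL ⟂ LZ, so LZ runs at 137.7°; with |LZ| = 19.6, Z = (-8.305, 20.00). ∠LZQ = 53.2° gives ZQ at -95.50° from the x-axis; with |ZQ| = 21.5, Q = (-10.37, -1.405). ∠ZQG = 91.7° gives QG at -7.200° from the x-axis; with |QG| = 15.6, G = (5.111, -3.361). QG ⟂ GM, so GM runs at 82.80°; with |GM| = 12.3, M = (6.653, 8.842). ∠GMA = 84.0° gives MA at 178.8° from the x-axis; with |MA| = 29.1, A = (-22.44, 9.452). Then |QA| = |A − Q| = 16.24.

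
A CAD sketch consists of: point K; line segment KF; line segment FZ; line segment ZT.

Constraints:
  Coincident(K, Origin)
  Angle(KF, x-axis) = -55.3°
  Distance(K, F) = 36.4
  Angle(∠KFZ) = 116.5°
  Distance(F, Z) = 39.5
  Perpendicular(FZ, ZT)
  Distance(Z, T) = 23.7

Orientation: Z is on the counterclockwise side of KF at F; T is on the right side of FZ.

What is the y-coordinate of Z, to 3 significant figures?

-24.3

K is at the origin; KF runs at -55.3° with length 36.4, so F = 36.4·(cos -55.3°, sin -55.3°) = (20.7, -29.9). ∠KFZ = 116.5°, so FZ runs at -55.3° + (180° − 116.5°) = 8.20° from the x-axis; with |FZ| = 39.5, Z = F + 39.5·(cos 8.20°, sin 8.20°) = (59.8, -24.3). So Z.y = -24.3.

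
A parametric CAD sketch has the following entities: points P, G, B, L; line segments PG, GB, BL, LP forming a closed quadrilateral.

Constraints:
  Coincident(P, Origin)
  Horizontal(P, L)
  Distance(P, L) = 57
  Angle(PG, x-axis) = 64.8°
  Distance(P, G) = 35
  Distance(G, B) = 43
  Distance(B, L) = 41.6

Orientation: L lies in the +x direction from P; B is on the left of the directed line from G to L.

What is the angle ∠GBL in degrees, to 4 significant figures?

77.01°

Checks: |GB| = 43.00 ✓; |BL| = 41.60 ✓.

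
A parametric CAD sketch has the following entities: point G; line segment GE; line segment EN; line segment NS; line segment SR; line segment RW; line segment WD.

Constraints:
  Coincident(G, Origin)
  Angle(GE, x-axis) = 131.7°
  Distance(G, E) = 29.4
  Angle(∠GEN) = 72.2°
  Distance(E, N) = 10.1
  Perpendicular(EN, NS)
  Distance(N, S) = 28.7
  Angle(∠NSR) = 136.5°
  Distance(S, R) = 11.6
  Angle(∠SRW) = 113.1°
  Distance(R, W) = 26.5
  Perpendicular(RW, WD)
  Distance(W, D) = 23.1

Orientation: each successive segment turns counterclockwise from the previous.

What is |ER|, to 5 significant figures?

37.175

G is at the origin; GE runs at 131.7° with length 29.4, so E = (-19.558, 21.951). ∠GEN = 72.2° gives EN at -120.50° from the x-axis; with |EN| = 10.1, N = (-24.684, 13.249). The perpendicularity gives NS at right angles to EN, so NS runs at -30.500°; with |NS| = 28.7, S = (0.044847, -1.3176). ∠NSR = 136.5° gives SR at 13.000° from the x-axis; with |SR| = 11.6, R = (11.348, 1.2918). Then |ER| = |R − E| = 37.175.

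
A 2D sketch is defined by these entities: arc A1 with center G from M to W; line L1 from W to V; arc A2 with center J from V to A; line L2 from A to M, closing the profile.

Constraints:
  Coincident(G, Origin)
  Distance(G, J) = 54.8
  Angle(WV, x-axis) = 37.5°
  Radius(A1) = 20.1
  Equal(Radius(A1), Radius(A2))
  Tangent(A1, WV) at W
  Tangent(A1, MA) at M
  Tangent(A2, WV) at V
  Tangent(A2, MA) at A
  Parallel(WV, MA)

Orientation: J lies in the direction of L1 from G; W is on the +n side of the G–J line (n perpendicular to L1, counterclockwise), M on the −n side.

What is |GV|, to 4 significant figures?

58.37

The slot axis is L1's direction at 37.5°, so u = (cos 37.5°, sin 37.5°) = (0.7934, 0.6088) and n = (−sin 37.5°, cos 37.5°) = (-0.6088, 0.7934). G is at the origin and J lies 54.8 along u from G, so J = 54.8·u = (43.48, 33.36). Tangency of A1 to both parallel lines with radius 20.1 puts W and M at G ± 20.1·n: W = (-12.24, 15.95), M = (12.24, -15.95). Equal radii place V and A the same way about J: V = J + 20.1·n = (31.24, 49.31), A = J − 20.1·n = (55.71, 17.41). Then |GV| = |V − G| = 58.37.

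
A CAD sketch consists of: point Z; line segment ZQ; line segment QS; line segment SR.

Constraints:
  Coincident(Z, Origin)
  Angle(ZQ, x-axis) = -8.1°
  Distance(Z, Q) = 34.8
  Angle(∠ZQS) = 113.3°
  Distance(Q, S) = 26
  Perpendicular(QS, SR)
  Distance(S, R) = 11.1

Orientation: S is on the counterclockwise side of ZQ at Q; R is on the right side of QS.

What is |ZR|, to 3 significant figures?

58.6

∠ZQS = 113.3°, so QS runs at -8.1° + (180° − 113.3°) = 58.6° from the x-axis; with |QS| = 26.0, S = Q + 26.0·(cos 58.6°, sin 58.6°) = (48.0, 17.3). QS ⟂ SR; with |SR| = 11.1 on the right of QS, R = S + 11.1·(0.854, -0.521) = (57.5, 11.5). Then |ZR| = |R − Z| = 58.6.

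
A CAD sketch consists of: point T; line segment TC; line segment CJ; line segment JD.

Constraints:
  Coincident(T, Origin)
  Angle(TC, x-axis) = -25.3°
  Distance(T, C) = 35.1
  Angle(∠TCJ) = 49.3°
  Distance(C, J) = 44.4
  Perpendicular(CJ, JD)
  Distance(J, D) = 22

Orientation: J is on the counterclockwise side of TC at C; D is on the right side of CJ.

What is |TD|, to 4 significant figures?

53.16

T is at the origin; TC runs at -25.3° with length 35.1, so C = 35.1·(cos -25.3°, sin -25.3°) = (31.73, -15.00). ∠TCJ = 49.3°, so CJ runs at -25.3° + (180° − 49.3°) = 105.4° from the x-axis; with |CJ| = 44.4, J = C + 44.4·(cos 105.4°, sin 105.4°) = (19.94, 27.81). CJ is perpendicular to JD; with |JD| = 22.0 on the right of CJ, D = J + 22.0·(0.9641, 0.2656) = (41.15, 33.65). Then |TD| = |D − T| = 53.16.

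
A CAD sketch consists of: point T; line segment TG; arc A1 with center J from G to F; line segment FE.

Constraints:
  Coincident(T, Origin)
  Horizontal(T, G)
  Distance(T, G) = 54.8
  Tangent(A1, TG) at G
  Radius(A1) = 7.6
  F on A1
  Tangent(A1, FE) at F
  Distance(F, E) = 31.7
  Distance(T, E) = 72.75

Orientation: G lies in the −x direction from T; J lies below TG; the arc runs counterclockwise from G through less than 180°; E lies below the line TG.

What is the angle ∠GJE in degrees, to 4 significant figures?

169.0°

Checks: |JF| = 7.600 ✓; ∠(JF, FE) = 90.00° ✓; |FE| = 31.70 ✓; |TE| = 72.75 ✓.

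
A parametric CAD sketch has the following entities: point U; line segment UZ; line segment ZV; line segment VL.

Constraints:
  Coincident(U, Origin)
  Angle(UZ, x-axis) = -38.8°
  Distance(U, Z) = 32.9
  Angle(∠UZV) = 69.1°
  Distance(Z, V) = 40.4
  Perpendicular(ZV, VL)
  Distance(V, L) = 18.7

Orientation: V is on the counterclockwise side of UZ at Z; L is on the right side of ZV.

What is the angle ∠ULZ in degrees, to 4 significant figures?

35.06°

U is at the origin; UZ runs at -38.8° with length 32.9, so Z = 32.9·(cos -38.8°, sin -38.8°) = (25.64, -20.62). ∠UZV = 69.1°, so ZV runs at -38.8° + (180° − 69.1°) = 72.10° from the x-axis; with |ZV| = 40.4, V = Z + 40.4·(cos 72.10°, sin 72.10°) = (38.06, 17.83). ZV ⟂ VL; with |VL| = 18.7 on the right of ZV, L = V + 18.7·(0.9516, -0.3074) = (55.85, 12.08). Then cos ∠ULZ = LU·LZ / (|LU||LZ|), giving 35.06°.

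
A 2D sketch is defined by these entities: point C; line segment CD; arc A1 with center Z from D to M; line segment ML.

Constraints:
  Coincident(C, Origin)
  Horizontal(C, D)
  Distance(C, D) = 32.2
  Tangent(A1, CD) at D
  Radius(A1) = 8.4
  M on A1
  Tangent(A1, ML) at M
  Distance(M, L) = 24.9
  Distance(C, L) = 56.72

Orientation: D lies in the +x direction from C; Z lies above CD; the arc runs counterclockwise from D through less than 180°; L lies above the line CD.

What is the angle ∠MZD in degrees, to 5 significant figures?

69.026°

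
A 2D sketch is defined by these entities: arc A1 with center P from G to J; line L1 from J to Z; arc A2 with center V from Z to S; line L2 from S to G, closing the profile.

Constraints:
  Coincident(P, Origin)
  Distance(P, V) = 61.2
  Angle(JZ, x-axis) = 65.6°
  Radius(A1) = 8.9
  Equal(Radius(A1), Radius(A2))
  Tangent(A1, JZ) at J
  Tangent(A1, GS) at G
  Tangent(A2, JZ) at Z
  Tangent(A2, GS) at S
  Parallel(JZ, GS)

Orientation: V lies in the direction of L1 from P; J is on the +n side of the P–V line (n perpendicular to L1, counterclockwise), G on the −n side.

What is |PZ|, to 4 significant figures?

61.84

The slot axis is L1's direction at 65.6°, so u = (cos 65.6°, sin 65.6°) = (0.4131, 0.9107) and n = (−sin 65.6°, cos 65.6°) = (-0.9107, 0.4131). P is at the origin and V lies 61.2 along u from P, so V = 61.2·u = (25.28, 55.73). Tangency of A1 to both parallel lines with radius 8.9 puts J and G at P ± 8.9·n: J = (-8.105, 3.677), G = (8.105, -3.677). Equal radii place Z and S the same way about V: Z = V + 8.9·n = (17.18, 59.41), S = V − 8.9·n = (33.39, 52.06). Then |PZ| = |Z − P| = 61.84.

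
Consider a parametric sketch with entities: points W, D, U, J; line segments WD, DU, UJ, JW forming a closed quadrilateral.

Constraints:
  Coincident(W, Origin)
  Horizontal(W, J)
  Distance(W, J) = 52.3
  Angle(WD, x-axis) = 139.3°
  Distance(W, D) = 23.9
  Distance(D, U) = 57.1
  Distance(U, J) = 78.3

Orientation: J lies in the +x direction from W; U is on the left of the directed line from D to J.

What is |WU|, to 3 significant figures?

66.2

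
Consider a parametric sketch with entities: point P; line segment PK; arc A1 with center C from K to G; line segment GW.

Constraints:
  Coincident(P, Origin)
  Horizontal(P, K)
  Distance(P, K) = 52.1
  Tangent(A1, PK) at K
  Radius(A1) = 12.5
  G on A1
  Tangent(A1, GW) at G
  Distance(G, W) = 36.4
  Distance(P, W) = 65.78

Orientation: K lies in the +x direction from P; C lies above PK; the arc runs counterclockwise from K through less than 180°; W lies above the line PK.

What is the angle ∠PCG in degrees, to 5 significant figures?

160.70°

P is at the origin; PK is horizontal with |PK| = 52.1 and K on the +x side, so K = (52.100, 0.0000). Tangency of A1 to PK means the radius CK is perpendicular to PK, so C = K + (0, 12.5) = (52.100, 12.500). Since CG ⟂ GW (tangency), |CW| = √(12.5² + 36.4²) = 38.486 regardless of where G sits on A1. So W lies on both circle(P, 65.78) and circle(C, 38.486); the above-PK intersection is W = (42.896, 49.870). G is the foot of the tangent from W: G = (62.608, 19.269).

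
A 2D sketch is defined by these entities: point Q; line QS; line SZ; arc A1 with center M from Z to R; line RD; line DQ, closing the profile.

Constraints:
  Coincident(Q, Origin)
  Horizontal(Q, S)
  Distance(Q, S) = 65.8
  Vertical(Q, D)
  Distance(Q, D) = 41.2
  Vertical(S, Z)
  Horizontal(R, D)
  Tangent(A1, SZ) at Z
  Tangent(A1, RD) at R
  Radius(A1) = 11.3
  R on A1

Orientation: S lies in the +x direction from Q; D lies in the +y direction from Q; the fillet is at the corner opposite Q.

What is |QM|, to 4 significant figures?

62.16

Q is at the origin; QS is horizontal with |QS| = 65.8 and S on the +x side, so S = (65.80, 0.000). QD is vertical with |QD| = 41.2 and D on the +y side, so D = (0.000, 41.20). The virtual corner opposite Q is at (65.80, 41.20). A1 meets SZ tangentially, so MZ is at right angles to SZ and the tangent condition forces MR to be normal to RD, with radius 11.3, so the center M sits 11.3 in from both sides at M = (54.50, 29.90). Then |QM| = |M − Q| = 62.16.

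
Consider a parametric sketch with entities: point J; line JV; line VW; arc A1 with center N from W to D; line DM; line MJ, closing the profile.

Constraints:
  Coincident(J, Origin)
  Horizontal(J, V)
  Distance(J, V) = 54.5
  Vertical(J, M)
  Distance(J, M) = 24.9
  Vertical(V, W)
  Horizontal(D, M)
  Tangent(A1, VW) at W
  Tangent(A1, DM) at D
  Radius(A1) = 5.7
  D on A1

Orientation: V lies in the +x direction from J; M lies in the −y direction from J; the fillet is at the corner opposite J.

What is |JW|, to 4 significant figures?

57.78

The virtual corner opposite J is at (54.50, -24.90). Since A1 is tangent to VW there, NW ⟂ VW and A1 meets DM tangentially, so ND is at right angles to DM, with radius 5.7, so the center N sits 5.7 in from both sides at N = (48.80, -19.20). That places the tangent points at W = (54.50, -19.20) on VW and D = (48.80, -24.90) on DM. Then |JW| = |W − J| = 57.78.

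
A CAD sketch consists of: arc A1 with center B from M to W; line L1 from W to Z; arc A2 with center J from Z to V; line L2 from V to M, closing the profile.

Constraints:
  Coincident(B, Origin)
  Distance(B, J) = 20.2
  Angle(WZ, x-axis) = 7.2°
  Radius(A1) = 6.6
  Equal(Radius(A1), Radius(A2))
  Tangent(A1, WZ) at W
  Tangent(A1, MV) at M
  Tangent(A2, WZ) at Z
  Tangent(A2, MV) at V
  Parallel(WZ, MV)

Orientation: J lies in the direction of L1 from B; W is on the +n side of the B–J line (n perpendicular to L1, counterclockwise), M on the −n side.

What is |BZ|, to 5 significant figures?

21.251

Tangency of A1 to both parallel lines with radius 6.6 puts W and M at B ± 6.6·n: W = (-0.82720, 6.5480), M = (0.82720, -6.5480). Equal radii place Z and V the same way about J: Z = J + 6.6·n = (19.214, 9.0797), V = J − 6.6·n = (20.868, -4.0162). Then |BZ| = |Z − B| = 21.251.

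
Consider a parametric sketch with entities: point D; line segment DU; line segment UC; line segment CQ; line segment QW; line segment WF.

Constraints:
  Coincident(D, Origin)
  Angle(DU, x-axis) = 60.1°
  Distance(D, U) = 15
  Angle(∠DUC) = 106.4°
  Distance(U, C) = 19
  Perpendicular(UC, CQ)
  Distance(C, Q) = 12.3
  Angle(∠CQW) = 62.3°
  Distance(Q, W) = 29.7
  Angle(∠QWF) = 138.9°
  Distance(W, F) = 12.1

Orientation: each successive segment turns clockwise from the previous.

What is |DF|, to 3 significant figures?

28.2

∠CQW = 62.3° gives QW at 139° from the x-axis; with |QW| = 29.7, W = (0.734, 16.2). ∠QWF = 138.9° gives WF at 97.7° from the x-axis; with |WF| = 12.1, F = (-0.887, 28.2). Then |DF| = |F − D| = 28.2.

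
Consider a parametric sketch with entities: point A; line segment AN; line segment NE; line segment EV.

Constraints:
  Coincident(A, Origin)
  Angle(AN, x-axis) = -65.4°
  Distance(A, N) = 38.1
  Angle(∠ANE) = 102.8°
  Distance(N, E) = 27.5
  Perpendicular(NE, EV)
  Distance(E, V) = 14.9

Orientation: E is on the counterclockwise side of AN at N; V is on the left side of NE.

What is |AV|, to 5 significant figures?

42.272

∠ANE = 102.8°, so NE runs at -65.4° + (180° − 102.8°) = 11.800° from the x-axis; with |NE| = 27.5, E = N + 27.5·(cos 11.800°, sin 11.800°) = (42.779, -29.018). The perpendicularity gives EV at right angles to NE; with |EV| = 14.9 on the left of NE, V = E + 14.9·(-0.20450, 0.97887) = (39.732, -14.433). Then |AV| = |V − A| = 42.272.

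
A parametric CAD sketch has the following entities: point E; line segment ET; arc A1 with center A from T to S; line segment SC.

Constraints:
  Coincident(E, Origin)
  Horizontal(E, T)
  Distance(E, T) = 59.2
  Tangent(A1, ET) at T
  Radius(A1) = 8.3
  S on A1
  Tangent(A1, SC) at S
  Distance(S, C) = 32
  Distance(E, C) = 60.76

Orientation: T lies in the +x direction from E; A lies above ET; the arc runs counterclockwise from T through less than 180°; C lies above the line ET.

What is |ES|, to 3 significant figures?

67.2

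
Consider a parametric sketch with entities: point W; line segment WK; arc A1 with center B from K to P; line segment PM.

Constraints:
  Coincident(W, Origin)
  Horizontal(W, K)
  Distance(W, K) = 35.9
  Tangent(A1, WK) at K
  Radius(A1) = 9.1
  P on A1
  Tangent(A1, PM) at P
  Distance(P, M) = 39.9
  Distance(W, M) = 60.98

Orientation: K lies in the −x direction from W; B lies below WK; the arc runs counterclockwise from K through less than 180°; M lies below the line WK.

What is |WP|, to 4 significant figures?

46.14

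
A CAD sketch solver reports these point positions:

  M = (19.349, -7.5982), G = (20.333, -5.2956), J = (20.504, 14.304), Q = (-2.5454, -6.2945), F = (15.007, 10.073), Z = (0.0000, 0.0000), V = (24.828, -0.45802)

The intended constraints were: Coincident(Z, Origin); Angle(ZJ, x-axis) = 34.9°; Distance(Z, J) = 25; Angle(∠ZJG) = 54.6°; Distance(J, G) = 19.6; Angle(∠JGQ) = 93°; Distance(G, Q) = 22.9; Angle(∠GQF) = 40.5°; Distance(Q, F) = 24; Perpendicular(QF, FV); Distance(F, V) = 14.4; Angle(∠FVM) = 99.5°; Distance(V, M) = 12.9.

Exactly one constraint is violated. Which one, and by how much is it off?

Distance(V, M) = 12.9 — off by 3.90.

Z = (0.00, 0.00) ✓; ZJ at 34.90° ✓; |ZJ| = 25.00 ✓; ∠ZJG = 54.60° ✓; |JG| = 19.60 ✓; ∠JGQ = 93.00° ✓; |GQ| = 22.90 ✓; ∠GQF = 40.50° ✓; |QF| = 24.00 ✓; ∠(QF, FV) = 90.00° ✓; |FV| = 14.40 ✓; ∠FVM = 99.50° ✓; |VM| = 9.000 ✗.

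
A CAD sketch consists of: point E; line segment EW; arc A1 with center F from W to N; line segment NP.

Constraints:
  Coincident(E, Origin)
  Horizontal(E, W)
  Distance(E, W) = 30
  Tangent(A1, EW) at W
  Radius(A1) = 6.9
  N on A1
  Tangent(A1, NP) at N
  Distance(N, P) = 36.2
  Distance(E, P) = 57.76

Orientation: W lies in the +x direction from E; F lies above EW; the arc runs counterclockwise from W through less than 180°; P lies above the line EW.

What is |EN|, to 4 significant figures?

37.46

Checks: |FN| = 6.900 ✓; ∠(FN, NP) = 90.00° ✓; |NP| = 36.20 ✓; |EP| = 57.76 ✓.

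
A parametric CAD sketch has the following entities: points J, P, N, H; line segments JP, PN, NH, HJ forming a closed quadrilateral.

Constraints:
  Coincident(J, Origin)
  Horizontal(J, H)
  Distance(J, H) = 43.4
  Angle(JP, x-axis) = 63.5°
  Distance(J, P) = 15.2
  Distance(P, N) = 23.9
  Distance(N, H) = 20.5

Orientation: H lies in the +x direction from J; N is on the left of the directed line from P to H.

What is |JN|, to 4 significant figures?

34.49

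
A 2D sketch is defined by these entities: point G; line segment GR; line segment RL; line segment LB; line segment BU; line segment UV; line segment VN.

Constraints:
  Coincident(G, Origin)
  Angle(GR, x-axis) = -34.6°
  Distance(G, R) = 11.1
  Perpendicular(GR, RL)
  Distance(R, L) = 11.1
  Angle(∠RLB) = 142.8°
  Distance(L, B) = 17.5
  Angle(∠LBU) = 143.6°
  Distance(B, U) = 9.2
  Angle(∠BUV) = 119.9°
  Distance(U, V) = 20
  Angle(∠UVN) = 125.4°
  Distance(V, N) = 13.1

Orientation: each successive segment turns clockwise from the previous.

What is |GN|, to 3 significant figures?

20.9

∠BUV = 119.9° gives UV at 102° from the x-axis; with |UV| = 20.0, V = (-26.6, 1.55). ∠UVN = 125.4° gives VN at 47.1° from the x-axis; with |VN| = 13.1, N = (-17.7, 11.1). Then |GN| = |N − G| = 20.9.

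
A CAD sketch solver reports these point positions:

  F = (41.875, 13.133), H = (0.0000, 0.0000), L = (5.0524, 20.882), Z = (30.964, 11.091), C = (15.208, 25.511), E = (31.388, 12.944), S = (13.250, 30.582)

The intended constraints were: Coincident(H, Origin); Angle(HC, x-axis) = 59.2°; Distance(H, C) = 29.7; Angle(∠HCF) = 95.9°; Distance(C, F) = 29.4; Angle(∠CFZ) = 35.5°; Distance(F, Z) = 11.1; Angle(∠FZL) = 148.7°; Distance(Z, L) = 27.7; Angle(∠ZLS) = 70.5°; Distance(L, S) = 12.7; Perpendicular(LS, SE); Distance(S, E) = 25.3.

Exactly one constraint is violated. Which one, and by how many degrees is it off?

Perpendicular(LS, SE) — off by 4.00°.

H = (0.00, 0.00) ✓; HC at 59.20° ✓; |HC| = 29.70 ✓; ∠HCF = 95.90° ✓; |CF| = 29.40 ✓; ∠CFZ = 35.50° ✓; |FZ| = 11.10 ✓; ∠FZL = 148.7° ✓; |ZL| = 27.70 ✓; ∠ZLS = 70.50° ✓; |LS| = 12.70 ✓; ∠(LS, SE) = 94.00° ✗; |SE| = 25.30 ✓.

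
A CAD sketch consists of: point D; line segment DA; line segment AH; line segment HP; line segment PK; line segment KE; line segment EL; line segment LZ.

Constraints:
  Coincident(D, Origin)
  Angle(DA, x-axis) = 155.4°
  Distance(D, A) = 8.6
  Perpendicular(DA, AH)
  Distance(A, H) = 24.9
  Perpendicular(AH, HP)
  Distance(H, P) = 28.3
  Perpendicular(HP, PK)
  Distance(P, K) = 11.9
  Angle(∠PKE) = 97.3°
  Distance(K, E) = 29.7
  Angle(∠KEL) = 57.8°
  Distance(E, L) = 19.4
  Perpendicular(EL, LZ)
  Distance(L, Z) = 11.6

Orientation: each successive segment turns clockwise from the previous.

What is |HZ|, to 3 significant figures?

17.8

∠KEL = 57.8° gives EL at 40.5° from the x-axis; with |EL| = 19.4, L = (9.72, 25.1). The perpendicularity gives LZ at right angles to EL, so LZ runs at -49.5°; with |LZ| = 11.6, Z = (17.3, 16.2). Then |HZ| = |Z − H| = 17.8.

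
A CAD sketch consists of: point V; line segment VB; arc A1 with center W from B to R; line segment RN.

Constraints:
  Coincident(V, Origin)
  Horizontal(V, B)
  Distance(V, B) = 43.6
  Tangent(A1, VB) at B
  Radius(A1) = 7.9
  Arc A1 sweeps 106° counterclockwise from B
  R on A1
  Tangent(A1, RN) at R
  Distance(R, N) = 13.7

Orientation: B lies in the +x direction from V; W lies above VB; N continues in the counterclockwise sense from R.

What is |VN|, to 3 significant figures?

52.8

V is at the origin; V and B share the same y with |VB| = 43.6 and B on the +x side, so B = (43.6, 0.00). A1 meets VB tangentially, so WB is at right angles to VB, so W = B + (0, 7.9) = (43.6, 7.90). On A1, B sits at bearing -90° from W; a 106° counterclockwise sweep puts R at bearing 16°, so R = W + 7.9·(cos 16°, sin 16°) = (51.2, 10.1). The tangent condition forces WR to be normal to RN, so RN runs along (−sin 16°, cos 16°); with |RN| = 13.7, N = (47.4, 23.2). Then |VN| = |N − V| = 52.8.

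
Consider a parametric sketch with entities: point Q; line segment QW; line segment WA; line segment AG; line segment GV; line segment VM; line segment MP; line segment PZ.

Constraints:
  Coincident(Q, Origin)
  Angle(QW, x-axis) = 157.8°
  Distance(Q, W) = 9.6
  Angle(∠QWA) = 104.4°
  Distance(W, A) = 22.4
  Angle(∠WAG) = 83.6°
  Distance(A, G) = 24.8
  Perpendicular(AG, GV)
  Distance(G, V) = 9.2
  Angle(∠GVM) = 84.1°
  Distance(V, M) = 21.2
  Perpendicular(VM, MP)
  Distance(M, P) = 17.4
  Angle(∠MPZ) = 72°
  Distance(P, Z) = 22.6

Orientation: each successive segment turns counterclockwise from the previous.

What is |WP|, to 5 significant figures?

32.686

∠GVM = 84.1° gives VM at 155.70° from the x-axis; with |VM| = 21.2, M = (-15.504, -10.155). The perpendicularity gives MP at right angles to VM, so MP runs at -114.30°; with |MP| = 17.4, P = (-22.664, -26.014). Then |WP| = |P − W| = 32.686.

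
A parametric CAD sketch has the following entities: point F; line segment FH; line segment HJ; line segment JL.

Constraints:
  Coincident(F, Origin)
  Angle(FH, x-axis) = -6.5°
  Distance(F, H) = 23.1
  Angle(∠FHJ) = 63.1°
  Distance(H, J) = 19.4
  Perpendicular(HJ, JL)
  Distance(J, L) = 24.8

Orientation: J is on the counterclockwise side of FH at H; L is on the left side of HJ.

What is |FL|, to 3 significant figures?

9.89

∠FHJ = 63.1°, so HJ runs at -6.5° + (180° − 63.1°) = 110° from the x-axis; with |HJ| = 19.4, J = H + 19.4·(cos 110°, sin 110°) = (16.2, 15.6). The perpendicularity gives JL at right angles to HJ; with |JL| = 24.8 on the left of HJ, L = J + 24.8·(-0.937, -0.349) = (-7.06, 6.92). Then |FL| = |L − F| = 9.89.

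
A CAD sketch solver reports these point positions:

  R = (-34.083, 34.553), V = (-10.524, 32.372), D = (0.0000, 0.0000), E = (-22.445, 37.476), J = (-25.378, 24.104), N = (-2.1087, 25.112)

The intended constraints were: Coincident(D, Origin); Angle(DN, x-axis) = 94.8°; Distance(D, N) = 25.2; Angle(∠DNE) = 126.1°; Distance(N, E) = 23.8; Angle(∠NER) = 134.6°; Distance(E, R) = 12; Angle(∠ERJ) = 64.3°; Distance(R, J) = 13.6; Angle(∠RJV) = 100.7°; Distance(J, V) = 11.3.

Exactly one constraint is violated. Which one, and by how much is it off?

Distance(J, V) = 11.3 — off by 5.70.

D = (0.00, 0.00) ✓; DN at 94.80° ✓; |DN| = 25.20 ✓; ∠DNE = 126.1° ✓; |NE| = 23.80 ✓; ∠NER = 134.6° ✓; |ER| = 12.00 ✓; ∠ERJ = 64.30° ✓; |RJ| = 13.60 ✓; ∠RJV = 100.7° ✓; |JV| = 17.00 ✗.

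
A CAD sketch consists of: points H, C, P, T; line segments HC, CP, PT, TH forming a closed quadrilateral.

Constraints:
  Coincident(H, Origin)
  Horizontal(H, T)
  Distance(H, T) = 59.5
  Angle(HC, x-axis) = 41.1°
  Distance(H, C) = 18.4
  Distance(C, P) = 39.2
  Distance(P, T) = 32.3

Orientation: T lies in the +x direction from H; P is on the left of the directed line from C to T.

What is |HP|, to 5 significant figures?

57.264

Checks: |CP| = 39.20 ✓; |PT| = 32.30 ✓.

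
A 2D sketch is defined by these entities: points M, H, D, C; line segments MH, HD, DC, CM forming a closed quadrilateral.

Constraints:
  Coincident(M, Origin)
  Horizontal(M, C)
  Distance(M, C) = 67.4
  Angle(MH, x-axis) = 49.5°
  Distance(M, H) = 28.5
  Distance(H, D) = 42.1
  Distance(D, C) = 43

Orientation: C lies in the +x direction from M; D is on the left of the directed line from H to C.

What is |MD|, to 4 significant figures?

69.40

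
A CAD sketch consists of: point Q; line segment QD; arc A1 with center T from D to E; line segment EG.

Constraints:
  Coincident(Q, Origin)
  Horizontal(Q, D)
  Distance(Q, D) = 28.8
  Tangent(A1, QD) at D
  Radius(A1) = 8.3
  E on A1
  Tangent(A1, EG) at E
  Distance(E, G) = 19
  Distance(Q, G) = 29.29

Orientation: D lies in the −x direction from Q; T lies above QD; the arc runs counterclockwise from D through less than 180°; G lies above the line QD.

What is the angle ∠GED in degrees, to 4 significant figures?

142.4°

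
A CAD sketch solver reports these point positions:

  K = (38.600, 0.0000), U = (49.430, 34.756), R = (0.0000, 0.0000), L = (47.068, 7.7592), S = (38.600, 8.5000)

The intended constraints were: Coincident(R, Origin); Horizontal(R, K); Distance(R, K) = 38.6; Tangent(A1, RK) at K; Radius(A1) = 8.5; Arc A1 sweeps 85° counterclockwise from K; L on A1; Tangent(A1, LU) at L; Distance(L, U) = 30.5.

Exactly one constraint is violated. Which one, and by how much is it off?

Distance(L, U) = 30.5 — off by 3.40.

R = (0.00, 0.00) ✓; R.y = 0.00, K.y = 0.00 ✓; |RK| = 38.60 ✓; ∠(SK, KR) = 90.00° ✓; |SK| = 8.500 ✓; bearing(S→L) − bearing(S→K) = 85.00° ✓; |SL| = 8.500 ✓; ∠(SL, LU) = 90.00° ✓; |LU| = 27.10 ✗.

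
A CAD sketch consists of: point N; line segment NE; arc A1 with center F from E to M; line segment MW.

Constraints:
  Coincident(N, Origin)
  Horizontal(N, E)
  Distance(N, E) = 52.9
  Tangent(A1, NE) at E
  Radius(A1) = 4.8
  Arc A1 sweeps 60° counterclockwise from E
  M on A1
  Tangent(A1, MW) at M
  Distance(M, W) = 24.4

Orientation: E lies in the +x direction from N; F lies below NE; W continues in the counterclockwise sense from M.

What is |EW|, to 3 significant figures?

28.7

N is at the origin; N and E share the same y with |NE| = 52.9 and E on the +x side, so E = (52.9, 0.00). A1 meets NE tangentially, so FE is at right angles to NE, so F = E + (0, -4.8) = (52.9, -4.80). On A1, E sits at bearing 90° from F; a 60° counterclockwise sweep puts M at bearing 150°, so M = F + 4.8·(cos 150°, sin 150°) = (48.7, -2.40). The tangent condition forces FM to be normal to MW, so MW runs along (−sin 150°, cos 150°); with |MW| = 24.4, W = (36.5, -23.5). Then |EW| = |W − E| = 28.7.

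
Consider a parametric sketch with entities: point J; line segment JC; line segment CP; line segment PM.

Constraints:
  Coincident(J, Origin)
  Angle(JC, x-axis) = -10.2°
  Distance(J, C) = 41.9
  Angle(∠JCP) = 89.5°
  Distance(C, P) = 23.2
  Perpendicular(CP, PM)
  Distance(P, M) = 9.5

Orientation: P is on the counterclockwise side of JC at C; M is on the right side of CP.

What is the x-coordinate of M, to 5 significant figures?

54.511

J is at the origin; JC runs at -10.2° with length 41.9, so C = 41.9·(cos -10.2°, sin -10.2°) = (41.238, -7.4199). ∠JCP = 89.5°, so CP runs at -10.2° + (180° − 89.5°) = 80.300° from the x-axis; with |CP| = 23.2, P = C + 23.2·(cos 80.300°, sin 80.300°) = (45.147, 15.448). CP is perpendicular to PM; with |PM| = 9.5 on the right of CP, M = P + 9.5·(0.98570, -0.16849) = (54.511, 13.848). So M.x = 54.511.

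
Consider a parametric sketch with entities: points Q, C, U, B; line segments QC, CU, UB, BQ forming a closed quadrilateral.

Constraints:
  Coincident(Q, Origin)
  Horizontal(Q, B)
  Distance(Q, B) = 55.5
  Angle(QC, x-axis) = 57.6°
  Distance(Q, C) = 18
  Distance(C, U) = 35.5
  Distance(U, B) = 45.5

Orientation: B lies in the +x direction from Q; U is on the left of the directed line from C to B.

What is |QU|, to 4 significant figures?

53.22

Checks: |CU| = 35.50 ✓; |UB| = 45.50 ✓.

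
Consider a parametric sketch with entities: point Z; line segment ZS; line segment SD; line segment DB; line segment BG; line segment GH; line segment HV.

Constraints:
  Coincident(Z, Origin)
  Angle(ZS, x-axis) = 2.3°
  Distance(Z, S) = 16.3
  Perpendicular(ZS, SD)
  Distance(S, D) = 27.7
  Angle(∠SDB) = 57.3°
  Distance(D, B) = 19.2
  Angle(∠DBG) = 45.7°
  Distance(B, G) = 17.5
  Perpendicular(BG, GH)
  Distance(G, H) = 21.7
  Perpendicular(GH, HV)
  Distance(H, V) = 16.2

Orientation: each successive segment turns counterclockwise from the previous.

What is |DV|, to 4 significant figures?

14.49

Z is at the origin; ZS runs at 2.3° with length 16.3, so S = (16.29, 0.6541). The perpendicularity gives SD at right angles to ZS, so SD runs at 92.30°; with |SD| = 27.7, D = (15.18, 28.33). ∠SDB = 57.3° gives DB at -145.0° from the x-axis; with |DB| = 19.2, B = (-0.5525, 17.32). ∠DBG = 45.7° gives BG at -10.70° from the x-axis; with |BG| = 17.5, G = (16.64, 14.07). BG is perpendicular to GH, so GH runs at 79.30°; with |GH| = 21.7, H = (20.67, 35.39). GH is perpendicular to HV, so HV runs at 169.3°; with |HV| = 16.2, V = (4.754, 38.40). Then |DV| = |V − D| = 14.49.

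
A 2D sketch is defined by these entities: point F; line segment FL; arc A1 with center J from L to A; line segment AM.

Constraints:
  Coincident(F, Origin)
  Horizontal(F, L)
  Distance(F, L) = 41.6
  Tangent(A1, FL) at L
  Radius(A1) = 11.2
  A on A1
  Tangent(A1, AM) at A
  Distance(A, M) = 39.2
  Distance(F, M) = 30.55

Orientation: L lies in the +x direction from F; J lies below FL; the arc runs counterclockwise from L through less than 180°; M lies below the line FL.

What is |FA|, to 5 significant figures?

34.030

Checks: ∠(JL, LF) = 90.00° ✓; |JL| = 11.20 ✓; |JA| = 11.20 ✓; ∠(JA, AM) = 90.00° ✓; |AM| = 39.20 ✓; |FM| = 30.55 ✓.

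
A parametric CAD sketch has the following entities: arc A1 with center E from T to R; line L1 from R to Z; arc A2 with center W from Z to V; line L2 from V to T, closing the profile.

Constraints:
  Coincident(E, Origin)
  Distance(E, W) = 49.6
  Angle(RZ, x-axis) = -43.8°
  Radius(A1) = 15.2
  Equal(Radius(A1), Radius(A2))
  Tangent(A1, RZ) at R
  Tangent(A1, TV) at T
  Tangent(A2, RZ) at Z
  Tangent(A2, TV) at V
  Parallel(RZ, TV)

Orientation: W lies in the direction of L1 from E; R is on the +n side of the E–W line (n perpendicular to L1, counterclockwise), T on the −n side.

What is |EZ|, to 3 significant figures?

51.9

The slot axis is L1's direction at -43.8°, so u = (cos -43.8°, sin -43.8°) = (0.722, -0.692) and n = (−sin -43.8°, cos -43.8°) = (0.692, 0.722). E is at the origin and W lies 49.6 along u from E, so W = 49.6·u = (35.8, -34.3). Tangency of A1 to both parallel lines with radius 15.2 puts R and T at E ± 15.2·n: R = (10.5, 11.0), T = (-10.5, -11.0). Equal radii place Z and V the same way about W: Z = W + 15.2·n = (46.3, -23.4), V = W − 15.2·n = (25.3, -45.3). Then |EZ| = |Z − E| = 51.9.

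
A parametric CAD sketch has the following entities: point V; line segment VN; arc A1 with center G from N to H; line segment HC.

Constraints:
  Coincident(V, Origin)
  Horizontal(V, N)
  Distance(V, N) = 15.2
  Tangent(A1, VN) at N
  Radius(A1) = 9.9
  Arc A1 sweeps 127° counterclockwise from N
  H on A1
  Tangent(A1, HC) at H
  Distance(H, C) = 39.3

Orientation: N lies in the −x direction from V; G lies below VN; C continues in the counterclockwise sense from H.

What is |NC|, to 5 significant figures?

49.799

V is at the origin; V and N share the same y with |VN| = 15.2 and N on the −x side, so N = (-15.200, 0.0000). Since A1 is tangent to VN there, GN ⟂ VN, so G = N + (0, -9.9) = (-15.200, -9.9000). On A1, N sits at bearing 90° from G; a 127° counterclockwise sweep puts H at bearing 217°, so H = G + 9.9·(cos 217°, sin 217°) = (-23.106, -15.858). Since A1 is tangent to HC there, GH ⟂ HC, so HC runs along (−sin 217°, cos 217°); with |HC| = 39.3, C = (0.54484, -47.244). Then |NC| = |C − N| = 49.799.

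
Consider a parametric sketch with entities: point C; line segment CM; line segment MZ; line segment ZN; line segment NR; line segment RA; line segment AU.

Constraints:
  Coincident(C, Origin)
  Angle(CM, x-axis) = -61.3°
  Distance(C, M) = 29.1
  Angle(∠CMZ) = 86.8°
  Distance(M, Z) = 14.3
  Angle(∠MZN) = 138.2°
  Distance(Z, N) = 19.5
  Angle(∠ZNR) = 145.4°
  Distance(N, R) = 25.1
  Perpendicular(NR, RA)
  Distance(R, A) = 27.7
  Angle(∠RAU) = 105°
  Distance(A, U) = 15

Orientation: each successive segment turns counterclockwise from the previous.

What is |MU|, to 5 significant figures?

30.744

C is at the origin; CM runs at -61.3° with length 29.1, so M = (13.975, -25.525). ∠CMZ = 86.8° gives MZ at 31.900° from the x-axis; with |MZ| = 14.3, Z = (26.115, -17.968). ∠MZN = 138.2° gives ZN at 73.700° from the x-axis; with |ZN| = 19.5, N = (31.588, 0.74792). ∠ZNR = 145.4° gives NR at 108.30° from the x-axis; with |NR| = 25.1, R = (23.707, 24.578). NR is perpendicular to RA, so RA runs at -161.70°; with |RA| = 27.7, A = (-2.5925, 15.881). ∠RAU = 105.0° gives AU at -86.700° from the x-axis; with |AU| = 15.0, U = (-1.7290, 0.90578). Then |MU| = |U − M| = 30.744.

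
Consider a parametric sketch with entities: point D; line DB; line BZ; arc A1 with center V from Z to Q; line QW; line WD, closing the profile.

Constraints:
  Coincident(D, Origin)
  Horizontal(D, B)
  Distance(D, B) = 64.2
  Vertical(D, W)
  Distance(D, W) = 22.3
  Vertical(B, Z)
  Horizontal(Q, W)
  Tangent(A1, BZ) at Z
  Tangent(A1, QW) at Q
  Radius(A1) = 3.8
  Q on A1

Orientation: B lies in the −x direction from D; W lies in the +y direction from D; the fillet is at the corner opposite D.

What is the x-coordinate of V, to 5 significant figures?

-60.400

D is at the origin; D and B share the same y with |DB| = 64.2 and B on the −x side, so B = (-64.200, 0.0000). DW is vertical with |DW| = 22.3 and W on the +y side, so W = (0.0000, 22.300). The virtual corner opposite D is at (-64.200, 22.300). A1 meets BZ tangentially, so VZ is at right angles to BZ and tangency of A1 to QW means the radius VQ is perpendicular to QW, with radius 3.8, so the center V sits 3.8 in from both sides at V = (-60.400, 18.500). So V.x = -60.400.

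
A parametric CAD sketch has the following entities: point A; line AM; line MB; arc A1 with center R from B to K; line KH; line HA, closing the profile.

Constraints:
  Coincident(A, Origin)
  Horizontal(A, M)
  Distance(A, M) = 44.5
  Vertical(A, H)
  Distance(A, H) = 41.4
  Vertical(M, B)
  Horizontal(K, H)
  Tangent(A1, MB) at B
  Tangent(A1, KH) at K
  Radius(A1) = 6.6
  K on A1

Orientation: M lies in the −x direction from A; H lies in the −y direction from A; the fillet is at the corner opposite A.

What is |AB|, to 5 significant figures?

56.492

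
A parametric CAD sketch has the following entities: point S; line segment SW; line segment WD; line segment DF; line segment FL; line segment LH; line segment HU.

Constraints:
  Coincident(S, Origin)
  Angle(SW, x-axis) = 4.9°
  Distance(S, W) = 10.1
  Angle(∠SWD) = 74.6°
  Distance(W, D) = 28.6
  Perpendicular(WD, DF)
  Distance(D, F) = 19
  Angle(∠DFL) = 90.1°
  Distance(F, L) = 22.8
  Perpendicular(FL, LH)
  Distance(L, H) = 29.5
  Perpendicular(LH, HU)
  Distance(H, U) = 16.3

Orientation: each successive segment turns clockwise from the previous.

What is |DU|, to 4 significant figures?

12.37

S is at the origin; SW runs at 4.9° with length 10.1, so W = (10.06, 0.8627). ∠SWD = 74.6° gives WD at -100.5° from the x-axis; with |WD| = 28.6, D = (4.851, -27.26). WD ⟂ DF, so DF runs at 169.5°; with |DF| = 19.0, F = (-13.83, -23.80). ∠DFL = 90.1° gives FL at 79.60° from the x-axis; with |FL| = 22.8, L = (-9.715, -1.370). The perpendicularity gives LH at right angles to FL, so LH runs at -10.40°; with |LH| = 29.5, H = (19.30, -6.696). LH is perpendicular to HU, so HU runs at -100.4°; with |HU| = 16.3, U = (16.36, -22.73). Then |DU| = |U − D| = 12.37.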